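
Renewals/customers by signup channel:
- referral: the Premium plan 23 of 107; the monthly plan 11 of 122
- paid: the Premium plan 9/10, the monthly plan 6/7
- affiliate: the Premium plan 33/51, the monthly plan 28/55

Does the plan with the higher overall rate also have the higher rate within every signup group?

Yes

Referral: the Premium plan 23/107 = 21.5%, the monthly plan 11/122 = 9.0% → the Premium plan
Paid: the Premium plan 9/10 = 90.0%, the monthly plan 6/7 = 85.7% → the Premium plan
Affiliate: the Premium plan 33/51 = 64.7%, the monthly plan 28/55 = 50.9% → the Premium plan
Overall: the Premium plan 65/168 = 38.7%, the monthly plan 45/184 = 24.5% → the Premium plan
The Premium plan wins overall and in every signup group — no reversal.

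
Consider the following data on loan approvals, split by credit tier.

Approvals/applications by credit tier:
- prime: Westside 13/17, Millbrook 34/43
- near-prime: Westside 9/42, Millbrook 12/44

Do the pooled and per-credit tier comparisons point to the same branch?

Prime: Westside 13/17 = 76.5%, Millbrook 34/43 = 79.1% → Millbrook
Near-prime: Westside 9/42 = 21.4%, Millbrook 12/44 = 27.3% → Millbrook
Overall: Westside 22/59 = 37.3%, Millbrook 46/87 = 52.9% → Millbrook
Millbrook wins overall and in every credit group — no reversal.

Yes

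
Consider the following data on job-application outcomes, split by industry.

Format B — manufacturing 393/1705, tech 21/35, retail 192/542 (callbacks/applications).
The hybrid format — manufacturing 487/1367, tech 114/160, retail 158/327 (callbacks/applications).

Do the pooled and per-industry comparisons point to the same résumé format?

Yes

Manufacturing: Format B 393/1705 = 23.0%, the hybrid format 487/1367 = 35.6% → the hybrid format
Tech: Format B 21/35 = 60.0%, the hybrid format 114/160 = 71.2% → the hybrid format
Retail: Format B 192/542 = 35.4%, the hybrid format 158/327 = 48.3% → the hybrid format
Overall: Format B 606/2282 = 26.6%, the hybrid format 759/1854 = 40.9% → the hybrid format
The hybrid format wins overall and in every industry group — no reversal.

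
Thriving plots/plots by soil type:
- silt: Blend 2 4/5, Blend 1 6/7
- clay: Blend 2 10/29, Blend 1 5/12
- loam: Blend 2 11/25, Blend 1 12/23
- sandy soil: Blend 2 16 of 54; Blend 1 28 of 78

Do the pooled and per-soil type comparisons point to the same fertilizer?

Silt: Blend 2 4/5 = 80.0%, Blend 1 6/7 = 85.7% → Blend 1
Clay: Blend 2 10/29 = 34.5%, Blend 1 5/12 = 41.7% → Blend 1
Loam: Blend 2 11/25 = 44.0%, Blend 1 12/23 = 52.2% → Blend 1
Sandy soil: Blend 2 16/54 = 29.6%, Blend 1 28/78 = 35.9% → Blend 1
Overall: Blend 2 41/113 = 36.3%, Blend 1 51/120 = 42.5% → Blend 1
Blend 1 wins overall and in every soil group — no reversal.

Yes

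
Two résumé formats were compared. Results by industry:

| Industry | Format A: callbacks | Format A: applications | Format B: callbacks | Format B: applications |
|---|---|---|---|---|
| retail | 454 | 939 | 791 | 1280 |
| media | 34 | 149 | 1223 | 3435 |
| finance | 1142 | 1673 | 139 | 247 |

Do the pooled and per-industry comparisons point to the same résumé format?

Retail: Format A 454/939 = 48.3%, Format B 791/1280 = 61.8% → Format B
Media: Format A 34/149 = 22.8%, Format B 1223/3435 = 35.6% → Format B
Finance: Format A 1142/1673 = 68.3%, Format B 139/247 = 56.3% → Format A
Overall: Format A 1630/2761 = 59.0%, Format B 2153/4962 = 43.4% → Format A
Neither sweeps: Format A wins 1 of 3 groups, Format B wins 2. Format A wins overall but not every group — no Simpson reversal.

No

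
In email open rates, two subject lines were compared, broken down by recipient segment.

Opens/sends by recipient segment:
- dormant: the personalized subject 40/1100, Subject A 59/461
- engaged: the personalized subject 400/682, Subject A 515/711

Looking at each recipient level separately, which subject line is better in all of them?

Dormant: the personalized subject 40/1100 = 3.6%, Subject A 59/461 = 12.8% → Subject A
Engaged: the personalized subject 400/682 = 58.7%, Subject A 515/711 = 72.4% → Subject A
Subject A has the higher rate in both groups.

Subject A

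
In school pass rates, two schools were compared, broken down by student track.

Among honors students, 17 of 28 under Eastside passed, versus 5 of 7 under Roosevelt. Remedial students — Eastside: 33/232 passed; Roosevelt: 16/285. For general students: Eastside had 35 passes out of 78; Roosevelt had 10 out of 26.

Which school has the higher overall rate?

Honors: Eastside 17/28 = 60.7%, Roosevelt 5/7 = 71.4% → Roosevelt
Remedial: Eastside 33/232 = 14.2%, Roosevelt 16/285 = 5.6% → Eastside
General: Eastside 35/78 = 44.9%, Roosevelt 10/26 = 38.5% → Eastside
Overall: Eastside 85/338 = 25.1%, Roosevelt 31/318 = 9.7% → Eastside
(Neither sweeps every student group, but Eastside has the higher pooled rate.)

Eastside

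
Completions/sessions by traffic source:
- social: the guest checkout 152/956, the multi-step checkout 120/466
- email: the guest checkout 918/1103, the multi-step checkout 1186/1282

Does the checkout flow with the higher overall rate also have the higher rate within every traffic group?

Yes

Social: the guest checkout 152/956 = 15.9%, the multi-step checkout 120/466 = 25.8% → the multi-step checkout
Email: the guest checkout 918/1103 = 83.2%, the multi-step checkout 1186/1282 = 92.5% → the multi-step checkout
Overall: the guest checkout 1070/2059 = 52.0%, the multi-step checkout 1306/1748 = 74.7% → the multi-step checkout
The multi-step checkout wins overall and in every traffic group — no reversal.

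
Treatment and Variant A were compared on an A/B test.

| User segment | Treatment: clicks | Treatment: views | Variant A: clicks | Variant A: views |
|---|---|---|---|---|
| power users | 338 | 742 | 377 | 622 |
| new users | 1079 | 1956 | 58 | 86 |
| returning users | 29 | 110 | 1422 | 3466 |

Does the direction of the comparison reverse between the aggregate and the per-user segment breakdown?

Power users: Treatment 338/742 = 45.6%, Variant A 377/622 = 60.6% → Variant A
New users: Treatment 1079/1956 = 55.2%, Variant A 58/86 = 67.4% → Variant A
Returning users: Treatment 29/110 = 26.4%, Variant A 1422/3466 = 41.0% → Variant A
Overall: Treatment 1446/2808 = 51.5%, Variant A 1857/4174 = 44.5% → Treatment
Variant A wins each user group but Treatment wins overall — the comparison reverses. Variant A's views skew toward returning users, which has a lower base rate.

Yes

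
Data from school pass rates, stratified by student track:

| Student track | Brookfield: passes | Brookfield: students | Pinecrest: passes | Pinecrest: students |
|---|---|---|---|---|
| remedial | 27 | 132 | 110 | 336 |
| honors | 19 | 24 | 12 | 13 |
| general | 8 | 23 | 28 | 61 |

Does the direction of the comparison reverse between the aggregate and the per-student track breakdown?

Remedial: Brookfield 27/132 = 20.5%, Pinecrest 110/336 = 32.7% → Pinecrest
Honors: Brookfield 19/24 = 79.2%, Pinecrest 12/13 = 92.3% → Pinecrest
General: Brookfield 8/23 = 34.8%, Pinecrest 28/61 = 45.9% → Pinecrest
Overall: Brookfield 54/179 = 30.2%, Pinecrest 150/410 = 36.6% → Pinecrest
Pinecrest wins overall and in every student group — no reversal.

No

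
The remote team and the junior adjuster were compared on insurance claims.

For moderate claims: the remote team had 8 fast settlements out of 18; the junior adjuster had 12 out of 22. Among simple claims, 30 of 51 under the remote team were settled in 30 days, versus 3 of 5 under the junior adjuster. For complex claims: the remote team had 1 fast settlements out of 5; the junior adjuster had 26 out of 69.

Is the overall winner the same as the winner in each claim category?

Moderate: the remote team 8/18 = 44.4%, the junior adjuster 12/22 = 54.5% → the junior adjuster
Simple: the remote team 30/51 = 58.8%, the junior adjuster 3/5 = 60.0% → the junior adjuster
Complex: the remote team 1/5 = 20.0%, the junior adjuster 26/69 = 37.7% → the junior adjuster
Overall: the remote team 39/74 = 52.7%, the junior adjuster 41/96 = 42.7% → the remote team
The junior adjuster wins each claim group but the remote team wins overall — the comparison reverses. The junior adjuster's claims skew toward complex, which has a lower base rate.

No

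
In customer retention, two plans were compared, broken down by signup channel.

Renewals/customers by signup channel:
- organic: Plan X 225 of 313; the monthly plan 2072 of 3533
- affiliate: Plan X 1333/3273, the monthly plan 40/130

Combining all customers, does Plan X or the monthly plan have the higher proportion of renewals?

the monthly plan

Organic: Plan X 225/313 = 71.9%, the monthly plan 2072/3533 = 58.6% → Plan X
Affiliate: Plan X 1333/3273 = 40.7%, the monthly plan 40/130 = 30.8% → Plan X
Overall: Plan X 1558/3586 = 43.4%, the monthly plan 2112/3663 = 57.7% → the monthly plan
(Plan X wins every signup group but the monthly plan wins overall — Plan X's customers skew toward the low-rate affiliate group.)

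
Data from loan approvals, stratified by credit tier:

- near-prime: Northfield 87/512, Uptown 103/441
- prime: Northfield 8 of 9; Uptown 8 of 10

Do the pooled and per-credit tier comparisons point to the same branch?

Near-prime: Northfield 87/512 = 17.0%, Uptown 103/441 = 23.4% → Uptown
Prime: Northfield 8/9 = 88.9%, Uptown 8/10 = 80.0% → Northfield
Overall: Northfield 95/521 = 18.2%, Uptown 111/451 = 24.6% → Uptown
Neither sweeps: Northfield wins 1 of 2 groups, Uptown wins 1. Uptown wins overall but not every group — no Simpson reversal.

No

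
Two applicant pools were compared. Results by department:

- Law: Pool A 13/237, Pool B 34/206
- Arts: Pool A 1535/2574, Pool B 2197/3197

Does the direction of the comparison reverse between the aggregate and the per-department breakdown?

Law: Pool A 13/237 = 5.5%, Pool B 34/206 = 16.5% → Pool B
Arts: Pool A 1535/2574 = 59.6%, Pool B 2197/3197 = 68.7% → Pool B
Overall: Pool A 1548/2811 = 55.1%, Pool B 2231/3403 = 65.6% → Pool B
Pool B wins overall and in every department group — no reversal.

No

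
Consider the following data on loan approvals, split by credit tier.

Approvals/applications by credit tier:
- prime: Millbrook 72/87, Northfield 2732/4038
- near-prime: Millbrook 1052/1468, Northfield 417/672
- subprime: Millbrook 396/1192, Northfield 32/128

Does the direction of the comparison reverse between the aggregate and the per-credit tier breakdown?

Prime: Millbrook 72/87 = 82.8%, Northfield 2732/4038 = 67.7% → Millbrook
Near-prime: Millbrook 1052/1468 = 71.7%, Northfield 417/672 = 62.1% → Millbrook
Subprime: Millbrook 396/1192 = 33.2%, Northfield 32/128 = 25.0% → Millbrook
Overall: Millbrook 1520/2747 = 55.3%, Northfield 3181/4838 = 65.8% → Northfield
Millbrook wins each credit group but Northfield wins overall — the comparison reverses. Millbrook's applications skew toward subprime, which has a lower base rate.

Yes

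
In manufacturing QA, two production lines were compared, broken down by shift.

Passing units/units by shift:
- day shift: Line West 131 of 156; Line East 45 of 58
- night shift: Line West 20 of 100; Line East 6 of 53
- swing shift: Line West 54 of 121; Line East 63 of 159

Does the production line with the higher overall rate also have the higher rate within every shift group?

Day shift: Line West 131/156 = 84.0%, Line East 45/58 = 77.6% → Line West
Night shift: Line West 20/100 = 20.0%, Line East 6/53 = 11.3% → Line West
Swing shift: Line West 54/121 = 44.6%, Line East 63/159 = 39.6% → Line West
Overall: Line West 205/377 = 54.4%, Line East 114/270 = 42.2% → Line West
Line West wins overall and in every shift group — no reversal.

Yes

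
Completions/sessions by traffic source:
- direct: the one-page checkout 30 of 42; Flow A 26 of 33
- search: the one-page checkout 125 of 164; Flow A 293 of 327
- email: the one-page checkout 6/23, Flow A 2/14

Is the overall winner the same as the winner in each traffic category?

No

Direct: the one-page checkout 30/42 = 71.4%, Flow A 26/33 = 78.8% → Flow A
Search: the one-page checkout 125/164 = 76.2%, Flow A 293/327 = 89.6% → Flow A
Email: the one-page checkout 6/23 = 26.1%, Flow A 2/14 = 14.3% → the one-page checkout
Overall: the one-page checkout 161/229 = 70.3%, Flow A 321/374 = 85.8% → Flow A
Neither sweeps: the one-page checkout wins 1 of 3 groups, Flow A wins 2. Flow A wins overall but not every group — no Simpson reversal.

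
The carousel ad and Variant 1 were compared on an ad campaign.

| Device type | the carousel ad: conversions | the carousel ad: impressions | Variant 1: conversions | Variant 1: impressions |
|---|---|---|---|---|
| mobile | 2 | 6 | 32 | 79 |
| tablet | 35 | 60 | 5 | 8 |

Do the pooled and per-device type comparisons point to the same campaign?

No

Mobile: the carousel ad 2/6 = 33.3%, Variant 1 32/79 = 40.5% → Variant 1
Tablet: the carousel ad 35/60 = 58.3%, Variant 1 5/8 = 62.5% → Variant 1
Overall: the carousel ad 37/66 = 56.1%, Variant 1 37/87 = 42.5% → the carousel ad
Variant 1 wins each device group but the carousel ad wins overall — the comparison reverses. Variant 1's impressions skew toward mobile, which has a lower base rate.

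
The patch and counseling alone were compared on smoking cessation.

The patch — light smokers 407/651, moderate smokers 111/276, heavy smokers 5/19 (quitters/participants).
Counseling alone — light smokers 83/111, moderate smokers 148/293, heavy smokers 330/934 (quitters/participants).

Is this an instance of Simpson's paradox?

Yes

Light smokers: the patch 407/651 = 62.5%, counseling alone 83/111 = 74.8% → counseling alone
Moderate smokers: the patch 111/276 = 40.2%, counseling alone 148/293 = 50.5% → counseling alone
Heavy smokers: the patch 5/19 = 26.3%, counseling alone 330/934 = 35.3% → counseling alone
Overall: the patch 523/946 = 55.3%, counseling alone 561/1338 = 41.9% → the patch
Counseling alone wins each dependence group but the patch wins overall — the comparison reverses. Counseling alone's participants skew toward heavy smokers, which has a lower base rate.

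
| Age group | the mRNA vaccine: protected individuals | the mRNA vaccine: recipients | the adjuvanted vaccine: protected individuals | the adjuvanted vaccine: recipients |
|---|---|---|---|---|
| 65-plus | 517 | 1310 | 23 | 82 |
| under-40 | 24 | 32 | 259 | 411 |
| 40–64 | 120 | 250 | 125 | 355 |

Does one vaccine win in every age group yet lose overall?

Yes

65-plus: the mRNA vaccine 517/1310 = 39.5%, the adjuvanted vaccine 23/82 = 28.0% → the mRNA vaccine
Under-40: the mRNA vaccine 24/32 = 75.0%, the adjuvanted vaccine 259/411 = 63.0% → the mRNA vaccine
40–64: the mRNA vaccine 120/250 = 48.0%, the adjuvanted vaccine 125/355 = 35.2% → the mRNA vaccine
Overall: the mRNA vaccine 661/1592 = 41.5%, the adjuvanted vaccine 407/848 = 48.0% → the adjuvanted vaccine
The mRNA vaccine wins each age group but the adjuvanted vaccine wins overall — the comparison reverses. The mRNA vaccine's recipients skew toward 65-plus, which has a lower base rate.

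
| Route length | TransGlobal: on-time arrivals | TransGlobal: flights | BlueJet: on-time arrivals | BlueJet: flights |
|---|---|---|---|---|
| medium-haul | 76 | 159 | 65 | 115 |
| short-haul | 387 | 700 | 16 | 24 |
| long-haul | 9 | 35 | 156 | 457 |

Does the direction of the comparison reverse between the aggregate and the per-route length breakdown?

Yes

Medium-haul: TransGlobal 76/159 = 47.8%, BlueJet 65/115 = 56.5% → BlueJet
Short-haul: TransGlobal 387/700 = 55.3%, BlueJet 16/24 = 66.7% → BlueJet
Long-haul: TransGlobal 9/35 = 25.7%, BlueJet 156/457 = 34.1% → BlueJet
Overall: TransGlobal 472/894 = 52.8%, BlueJet 237/596 = 39.8% → TransGlobal
BlueJet wins each route group but TransGlobal wins overall — the comparison reverses. BlueJet's flights skew toward long-haul, which has a lower base rate.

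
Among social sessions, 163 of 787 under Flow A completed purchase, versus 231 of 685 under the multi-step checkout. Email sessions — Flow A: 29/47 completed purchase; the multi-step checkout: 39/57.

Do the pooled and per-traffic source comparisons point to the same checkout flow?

Yes

Social: Flow A 163/787 = 20.7%, the multi-step checkout 231/685 = 33.7% → the multi-step checkout
Email: Flow A 29/47 = 61.7%, the multi-step checkout 39/57 = 68.4% → the multi-step checkout
Overall: Flow A 192/834 = 23.0%, the multi-step checkout 270/742 = 36.4% → the multi-step checkout
The multi-step checkout wins overall and in every traffic group — no reversal.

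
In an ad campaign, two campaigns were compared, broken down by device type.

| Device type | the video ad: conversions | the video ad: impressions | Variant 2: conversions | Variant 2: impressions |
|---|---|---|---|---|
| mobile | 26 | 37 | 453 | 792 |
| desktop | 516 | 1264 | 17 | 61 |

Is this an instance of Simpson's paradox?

Yes

Mobile: the video ad 26/37 = 70.3%, Variant 2 453/792 = 57.2% → the video ad
Desktop: the video ad 516/1264 = 40.8%, Variant 2 17/61 = 27.9% → the video ad
Overall: the video ad 542/1301 = 41.7%, Variant 2 470/853 = 55.1% → Variant 2
The video ad wins each device group but Variant 2 wins overall — the comparison reverses. The video ad's impressions skew toward desktop, which has a lower base rate.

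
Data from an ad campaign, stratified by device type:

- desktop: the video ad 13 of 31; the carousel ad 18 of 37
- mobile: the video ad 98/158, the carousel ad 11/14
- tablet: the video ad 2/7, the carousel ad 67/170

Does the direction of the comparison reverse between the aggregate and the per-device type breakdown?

Yes

Desktop: the video ad 13/31 = 41.9%, the carousel ad 18/37 = 48.6% → the carousel ad
Mobile: the video ad 98/158 = 62.0%, the carousel ad 11/14 = 78.6% → the carousel ad
Tablet: the video ad 2/7 = 28.6%, the carousel ad 67/170 = 39.4% → the carousel ad
Overall: the video ad 113/196 = 57.7%, the carousel ad 96/221 = 43.4% → the video ad
The carousel ad wins each device group but the video ad wins overall — the comparison reverses. The carousel ad's impressions skew toward tablet, which has a lower base rate.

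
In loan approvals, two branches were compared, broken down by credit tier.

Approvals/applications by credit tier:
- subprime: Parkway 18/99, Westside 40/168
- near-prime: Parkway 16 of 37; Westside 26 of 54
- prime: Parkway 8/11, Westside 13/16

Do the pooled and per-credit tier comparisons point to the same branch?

Yes

Subprime: Parkway 18/99 = 18.2%, Westside 40/168 = 23.8% → Westside
Near-prime: Parkway 16/37 = 43.2%, Westside 26/54 = 48.1% → Westside
Prime: Parkway 8/11 = 72.7%, Westside 13/16 = 81.2% → Westside
Overall: Parkway 42/147 = 28.6%, Westside 79/238 = 33.2% → Westside
Westside wins overall and in every credit group — no reversal.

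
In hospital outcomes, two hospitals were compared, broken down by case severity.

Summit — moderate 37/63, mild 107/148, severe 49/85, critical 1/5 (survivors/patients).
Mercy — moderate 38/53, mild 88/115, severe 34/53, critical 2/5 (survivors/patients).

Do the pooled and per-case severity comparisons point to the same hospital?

Yes

Moderate: Summit 37/63 = 58.7%, Mercy 38/53 = 71.7% → Mercy
Mild: Summit 107/148 = 72.3%, Mercy 88/115 = 76.5% → Mercy
Severe: Summit 49/85 = 57.6%, Mercy 34/53 = 64.2% → Mercy
Critical: Summit 1/5 = 20.0%, Mercy 2/5 = 40.0% → Mercy
Overall: Summit 194/301 = 64.5%, Mercy 162/226 = 71.7% → Mercy
Mercy wins overall and in every case group — no reversal.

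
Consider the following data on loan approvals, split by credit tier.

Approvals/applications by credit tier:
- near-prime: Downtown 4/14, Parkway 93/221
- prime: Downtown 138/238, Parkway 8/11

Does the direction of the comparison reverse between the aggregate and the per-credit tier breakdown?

Yes

Near-prime: Downtown 4/14 = 28.6%, Parkway 93/221 = 42.1% → Parkway
Prime: Downtown 138/238 = 58.0%, Parkway 8/11 = 72.7% → Parkway
Overall: Downtown 142/252 = 56.3%, Parkway 101/232 = 43.5% → Downtown
Parkway wins each credit group but Downtown wins overall — the comparison reverses. Parkway's applications skew toward near-prime, which has a lower base rate.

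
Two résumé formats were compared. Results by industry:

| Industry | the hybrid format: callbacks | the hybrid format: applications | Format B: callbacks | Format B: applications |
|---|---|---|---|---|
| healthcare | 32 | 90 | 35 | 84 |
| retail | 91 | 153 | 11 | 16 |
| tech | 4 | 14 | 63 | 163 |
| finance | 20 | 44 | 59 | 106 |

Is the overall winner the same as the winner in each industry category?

Healthcare: the hybrid format 32/90 = 35.6%, Format B 35/84 = 41.7% → Format B
Retail: the hybrid format 91/153 = 59.5%, Format B 11/16 = 68.8% → Format B
Tech: the hybrid format 4/14 = 28.6%, Format B 63/163 = 38.7% → Format B
Finance: the hybrid format 20/44 = 45.5%, Format B 59/106 = 55.7% → Format B
Overall: the hybrid format 147/301 = 48.8%, Format B 168/369 = 45.5% → the hybrid format
Format B wins each industry group but the hybrid format wins overall — the comparison reverses. Format B's applications skew toward tech, which has a lower base rate.

No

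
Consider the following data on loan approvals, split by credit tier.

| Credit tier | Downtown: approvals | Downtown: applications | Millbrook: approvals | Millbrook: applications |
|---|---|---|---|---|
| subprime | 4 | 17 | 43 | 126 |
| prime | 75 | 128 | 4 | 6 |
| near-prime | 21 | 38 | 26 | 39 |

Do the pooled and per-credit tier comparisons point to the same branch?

Subprime: Downtown 4/17 = 23.5%, Millbrook 43/126 = 34.1% → Millbrook
Prime: Downtown 75/128 = 58.6%, Millbrook 4/6 = 66.7% → Millbrook
Near-prime: Downtown 21/38 = 55.3%, Millbrook 26/39 = 66.7% → Millbrook
Overall: Downtown 100/183 = 54.6%, Millbrook 73/171 = 42.7% → Downtown
Millbrook wins each credit group but Downtown wins overall — the comparison reverses. Millbrook's applications skew toward subprime, which has a lower base rate.

No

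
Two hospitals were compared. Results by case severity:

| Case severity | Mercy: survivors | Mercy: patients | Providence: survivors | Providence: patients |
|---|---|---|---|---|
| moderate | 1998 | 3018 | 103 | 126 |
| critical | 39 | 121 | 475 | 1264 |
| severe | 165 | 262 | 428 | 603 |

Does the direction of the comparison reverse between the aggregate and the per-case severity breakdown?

Moderate: Mercy 1998/3018 = 66.2%, Providence 103/126 = 81.7% → Providence
Critical: Mercy 39/121 = 32.2%, Providence 475/1264 = 37.6% → Providence
Severe: Mercy 165/262 = 63.0%, Providence 428/603 = 71.0% → Providence
Overall: Mercy 2202/3401 = 64.7%, Providence 1006/1993 = 50.5% → Mercy
Providence wins each case group but Mercy wins overall — the comparison reverses. Providence's patients skew toward critical, which has a lower base rate.

Yes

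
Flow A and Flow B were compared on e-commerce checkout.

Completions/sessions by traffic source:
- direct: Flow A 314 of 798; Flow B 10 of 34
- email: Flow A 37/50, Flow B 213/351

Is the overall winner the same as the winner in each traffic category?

Direct: Flow A 314/798 = 39.3%, Flow B 10/34 = 29.4% → Flow A
Email: Flow A 37/50 = 74.0%, Flow B 213/351 = 60.7% → Flow A
Overall: Flow A 351/848 = 41.4%, Flow B 223/385 = 57.9% → Flow B
Flow A wins each traffic group but Flow B wins overall — the comparison reverses. Flow A's sessions skew toward direct, which has a lower base rate.

No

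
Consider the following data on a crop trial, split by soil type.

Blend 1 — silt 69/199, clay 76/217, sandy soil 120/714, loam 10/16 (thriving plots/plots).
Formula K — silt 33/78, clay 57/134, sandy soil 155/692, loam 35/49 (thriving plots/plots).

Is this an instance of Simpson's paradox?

Silt: Blend 1 69/199 = 34.7%, Formula K 33/78 = 42.3% → Formula K
Clay: Blend 1 76/217 = 35.0%, Formula K 57/134 = 42.5% → Formula K
Sandy soil: Blend 1 120/714 = 16.8%, Formula K 155/692 = 22.4% → Formula K
Loam: Blend 1 10/16 = 62.5%, Formula K 35/49 = 71.4% → Formula K
Overall: Blend 1 275/1146 = 24.0%, Formula K 280/953 = 29.4% → Formula K
Formula K wins overall and in every soil group — no reversal.

No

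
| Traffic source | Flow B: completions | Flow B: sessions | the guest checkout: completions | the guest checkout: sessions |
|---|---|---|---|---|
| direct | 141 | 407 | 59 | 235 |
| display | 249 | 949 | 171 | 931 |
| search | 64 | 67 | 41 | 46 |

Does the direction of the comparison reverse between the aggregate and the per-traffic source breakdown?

Direct: Flow B 141/407 = 34.6%, the guest checkout 59/235 = 25.1% → Flow B
Display: Flow B 249/949 = 26.2%, the guest checkout 171/931 = 18.4% → Flow B
Search: Flow B 64/67 = 95.5%, the guest checkout 41/46 = 89.1% → Flow B
Overall: Flow B 454/1423 = 31.9%, the guest checkout 271/1212 = 22.4% → Flow B
Flow B wins overall and in every traffic group — no reversal.

No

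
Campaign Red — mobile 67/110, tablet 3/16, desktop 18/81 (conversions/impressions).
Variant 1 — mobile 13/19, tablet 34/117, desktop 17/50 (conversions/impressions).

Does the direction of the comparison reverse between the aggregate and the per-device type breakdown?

Mobile: Campaign Red 67/110 = 60.9%, Variant 1 13/19 = 68.4% → Variant 1
Tablet: Campaign Red 3/16 = 18.8%, Variant 1 34/117 = 29.1% → Variant 1
Desktop: Campaign Red 18/81 = 22.2%, Variant 1 17/50 = 34.0% → Variant 1
Overall: Campaign Red 88/207 = 42.5%, Variant 1 64/186 = 34.4% → Campaign Red
Variant 1 wins each device group but Campaign Red wins overall — the comparison reverses. Variant 1's impressions skew toward tablet, which has a lower base rate.

Yes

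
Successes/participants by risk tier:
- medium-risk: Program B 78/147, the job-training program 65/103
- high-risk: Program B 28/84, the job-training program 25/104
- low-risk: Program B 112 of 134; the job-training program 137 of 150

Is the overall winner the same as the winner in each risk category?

Medium-risk: Program B 78/147 = 53.1%, the job-training program 65/103 = 63.1% → the job-training program
High-risk: Program B 28/84 = 33.3%, the job-training program 25/104 = 24.0% → Program B
Low-risk: Program B 112/134 = 83.6%, the job-training program 137/150 = 91.3% → the job-training program
Overall: Program B 218/365 = 59.7%, the job-training program 227/357 = 63.6% → the job-training program
Neither sweeps: Program B wins 1 of 3 groups, the job-training program wins 2. The job-training program wins overall but not every group — no Simpson reversal.

No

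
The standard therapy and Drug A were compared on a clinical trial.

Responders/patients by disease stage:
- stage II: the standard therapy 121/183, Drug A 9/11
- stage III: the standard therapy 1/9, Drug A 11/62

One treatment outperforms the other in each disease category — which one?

Stage II: the standard therapy 121/183 = 66.1%, Drug A 9/11 = 81.8% → Drug A
Stage III: the standard therapy 1/9 = 11.1%, Drug A 11/62 = 17.7% → Drug A
Drug A has the higher rate in both groups.

Drug A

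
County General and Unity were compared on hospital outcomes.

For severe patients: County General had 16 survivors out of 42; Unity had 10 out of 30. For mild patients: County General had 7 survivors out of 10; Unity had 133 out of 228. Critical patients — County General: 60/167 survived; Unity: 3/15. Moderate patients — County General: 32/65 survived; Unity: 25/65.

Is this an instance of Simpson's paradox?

Severe: County General 16/42 = 38.1%, Unity 10/30 = 33.3% → County General
Mild: County General 7/10 = 70.0%, Unity 133/228 = 58.3% → County General
Critical: County General 60/167 = 35.9%, Unity 3/15 = 20.0% → County General
Moderate: County General 32/65 = 49.2%, Unity 25/65 = 38.5% → County General
Overall: County General 115/284 = 40.5%, Unity 171/338 = 50.6% → Unity
County General wins each case group but Unity wins overall — the comparison reverses. County General's patients skew toward critical, which has a lower base rate.

Yes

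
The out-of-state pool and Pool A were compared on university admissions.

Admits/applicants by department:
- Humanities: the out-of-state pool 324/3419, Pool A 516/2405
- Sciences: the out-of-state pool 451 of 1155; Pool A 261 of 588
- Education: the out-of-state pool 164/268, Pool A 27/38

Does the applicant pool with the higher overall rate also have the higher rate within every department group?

Humanities: the out-of-state pool 324/3419 = 9.5%, Pool A 516/2405 = 21.5% → Pool A
Sciences: the out-of-state pool 451/1155 = 39.0%, Pool A 261/588 = 44.4% → Pool A
Education: the out-of-state pool 164/268 = 61.2%, Pool A 27/38 = 71.1% → Pool A
Overall: the out-of-state pool 939/4842 = 19.4%, Pool A 804/3031 = 26.5% → Pool A
Pool A wins overall and in every department group — no reversal.

Yes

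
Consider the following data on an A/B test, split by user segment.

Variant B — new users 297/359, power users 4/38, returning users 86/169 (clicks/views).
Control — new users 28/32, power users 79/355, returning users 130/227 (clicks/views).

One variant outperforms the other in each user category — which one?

Control

New users: Variant B 297/359 = 82.7%, Control 28/32 = 87.5% → Control
Power users: Variant B 4/38 = 10.5%, Control 79/355 = 22.3% → Control
Returning users: Variant B 86/169 = 50.9%, Control 130/227 = 57.3% → Control
Control has the higher rate in all 3 groups.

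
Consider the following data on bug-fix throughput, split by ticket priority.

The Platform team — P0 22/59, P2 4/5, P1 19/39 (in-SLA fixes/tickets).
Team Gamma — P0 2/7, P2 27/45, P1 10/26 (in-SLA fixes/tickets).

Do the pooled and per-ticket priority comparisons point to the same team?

P0: the Platform team 22/59 = 37.3%, Team Gamma 2/7 = 28.6% → the Platform team
P2: the Platform team 4/5 = 80.0%, Team Gamma 27/45 = 60.0% → the Platform team
P1: the Platform team 19/39 = 48.7%, Team Gamma 10/26 = 38.5% → the Platform team
Overall: the Platform team 45/103 = 43.7%, Team Gamma 39/78 = 50.0% → Team Gamma
The Platform team wins each ticket group but Team Gamma wins overall — the comparison reverses. The Platform team's tickets skew toward P0, which has a lower base rate.

No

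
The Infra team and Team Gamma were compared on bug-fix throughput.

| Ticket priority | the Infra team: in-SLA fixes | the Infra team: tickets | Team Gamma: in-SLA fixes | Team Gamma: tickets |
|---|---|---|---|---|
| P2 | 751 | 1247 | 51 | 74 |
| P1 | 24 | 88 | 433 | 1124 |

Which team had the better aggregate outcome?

P2: the Infra team 751/1247 = 60.2%, Team Gamma 51/74 = 68.9% → Team Gamma
P1: the Infra team 24/88 = 27.3%, Team Gamma 433/1124 = 38.5% → Team Gamma
Overall: the Infra team 775/1335 = 58.1%, Team Gamma 484/1198 = 40.4% → the Infra team
(Team Gamma wins every ticket group but the Infra team wins overall — Team Gamma's tickets skew toward the low-rate P1 group.)

the Infra team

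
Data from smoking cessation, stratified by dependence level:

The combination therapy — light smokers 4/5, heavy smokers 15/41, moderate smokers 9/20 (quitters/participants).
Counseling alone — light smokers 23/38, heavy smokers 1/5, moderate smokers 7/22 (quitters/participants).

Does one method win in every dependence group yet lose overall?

Light smokers: the combination therapy 4/5 = 80.0%, counseling alone 23/38 = 60.5% → the combination therapy
Heavy smokers: the combination therapy 15/41 = 36.6%, counseling alone 1/5 = 20.0% → the combination therapy
Moderate smokers: the combination therapy 9/20 = 45.0%, counseling alone 7/22 = 31.8% → the combination therapy
Overall: the combination therapy 28/66 = 42.4%, counseling alone 31/65 = 47.7% → counseling alone
The combination therapy wins each dependence group but counseling alone wins overall — the comparison reverses. The combination therapy's participants skew toward heavy smokers, which has a lower base rate.

Yes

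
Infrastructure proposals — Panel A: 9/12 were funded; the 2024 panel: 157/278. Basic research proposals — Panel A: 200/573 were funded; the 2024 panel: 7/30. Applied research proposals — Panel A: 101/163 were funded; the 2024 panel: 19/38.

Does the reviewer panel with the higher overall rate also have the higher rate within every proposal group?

Infrastructure: Panel A 9/12 = 75.0%, the 2024 panel 157/278 = 56.5% → Panel A
Basic research: Panel A 200/573 = 34.9%, the 2024 panel 7/30 = 23.3% → Panel A
Applied research: Panel A 101/163 = 62.0%, the 2024 panel 19/38 = 50.0% → Panel A
Overall: Panel A 310/748 = 41.4%, the 2024 panel 183/346 = 52.9% → the 2024 panel
Panel A wins each proposal group but the 2024 panel wins overall — the comparison reverses. Panel A's proposals skew toward basic research, which has a lower base rate.

No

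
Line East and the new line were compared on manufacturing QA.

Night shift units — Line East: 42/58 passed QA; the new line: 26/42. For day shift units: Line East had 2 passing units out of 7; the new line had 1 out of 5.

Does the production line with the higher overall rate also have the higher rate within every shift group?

Yes

Night shift: Line East 42/58 = 72.4%, the new line 26/42 = 61.9% → Line East
Day shift: Line East 2/7 = 28.6%, the new line 1/5 = 20.0% → Line East
Overall: Line East 44/65 = 67.7%, the new line 27/47 = 57.4% → Line East
Line East wins overall and in every shift group — no reversal.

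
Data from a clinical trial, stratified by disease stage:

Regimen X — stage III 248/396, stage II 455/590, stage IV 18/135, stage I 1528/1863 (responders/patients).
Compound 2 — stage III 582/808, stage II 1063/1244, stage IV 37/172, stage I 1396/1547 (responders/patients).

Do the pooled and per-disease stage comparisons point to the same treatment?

Stage III: Regimen X 248/396 = 62.6%, Compound 2 582/808 = 72.0% → Compound 2
Stage II: Regimen X 455/590 = 77.1%, Compound 2 1063/1244 = 85.5% → Compound 2
Stage IV: Regimen X 18/135 = 13.3%, Compound 2 37/172 = 21.5% → Compound 2
Stage I: Regimen X 1528/1863 = 82.0%, Compound 2 1396/1547 = 90.2% → Compound 2
Overall: Regimen X 2249/2984 = 75.4%, Compound 2 3078/3771 = 81.6% → Compound 2
Compound 2 wins overall and in every disease group — no reversal.

Yes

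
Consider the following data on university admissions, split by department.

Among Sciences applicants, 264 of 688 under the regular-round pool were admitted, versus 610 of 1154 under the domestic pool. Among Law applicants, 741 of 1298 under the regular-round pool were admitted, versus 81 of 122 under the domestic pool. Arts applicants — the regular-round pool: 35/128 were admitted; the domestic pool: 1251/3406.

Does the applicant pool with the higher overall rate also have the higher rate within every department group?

No

Sciences: the regular-round pool 264/688 = 38.4%, the domestic pool 610/1154 = 52.9% → the domestic pool
Law: the regular-round pool 741/1298 = 57.1%, the domestic pool 81/122 = 66.4% → the domestic pool
Arts: the regular-round pool 35/128 = 27.3%, the domestic pool 1251/3406 = 36.7% → the domestic pool
Overall: the regular-round pool 1040/2114 = 49.2%, the domestic pool 1942/4682 = 41.5% → the regular-round pool
The domestic pool wins each department group but the regular-round pool wins overall — the comparison reverses. The domestic pool's applicants skew toward Arts, which has a lower base rate.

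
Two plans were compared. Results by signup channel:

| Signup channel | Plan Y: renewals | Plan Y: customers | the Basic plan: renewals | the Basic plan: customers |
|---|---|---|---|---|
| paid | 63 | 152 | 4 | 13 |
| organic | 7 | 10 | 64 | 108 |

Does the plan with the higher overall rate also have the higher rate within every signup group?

No

Paid: Plan Y 63/152 = 41.4%, the Basic plan 4/13 = 30.8% → Plan Y
Organic: Plan Y 7/10 = 70.0%, the Basic plan 64/108 = 59.3% → Plan Y
Overall: Plan Y 70/162 = 43.2%, the Basic plan 68/121 = 56.2% → the Basic plan
Plan Y wins each signup group but the Basic plan wins overall — the comparison reverses. Plan Y's customers skew toward paid, which has a lower base rate.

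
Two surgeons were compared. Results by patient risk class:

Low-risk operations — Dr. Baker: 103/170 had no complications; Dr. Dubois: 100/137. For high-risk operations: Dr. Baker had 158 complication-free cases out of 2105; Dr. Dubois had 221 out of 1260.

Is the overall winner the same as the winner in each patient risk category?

Yes

Low-risk: Dr. Baker 103/170 = 60.6%, Dr. Dubois 100/137 = 73.0% → Dr. Dubois
High-risk: Dr. Baker 158/2105 = 7.5%, Dr. Dubois 221/1260 = 17.5% → Dr. Dubois
Overall: Dr. Baker 261/2275 = 11.5%, Dr. Dubois 321/1397 = 23.0% → Dr. Dubois
Dr. Dubois wins overall and in every patient risk group — no reversal.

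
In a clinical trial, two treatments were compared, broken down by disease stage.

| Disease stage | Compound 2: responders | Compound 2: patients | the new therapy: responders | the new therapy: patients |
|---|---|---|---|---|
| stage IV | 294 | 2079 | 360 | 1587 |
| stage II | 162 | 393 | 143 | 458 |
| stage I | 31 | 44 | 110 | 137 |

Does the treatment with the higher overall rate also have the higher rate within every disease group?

No

Stage IV: Compound 2 294/2079 = 14.1%, the new therapy 360/1587 = 22.7% → the new therapy
Stage II: Compound 2 162/393 = 41.2%, the new therapy 143/458 = 31.2% → Compound 2
Stage I: Compound 2 31/44 = 70.5%, the new therapy 110/137 = 80.3% → the new therapy
Overall: Compound 2 487/2516 = 19.4%, the new therapy 613/2182 = 28.1% → the new therapy
Neither sweeps: Compound 2 wins 1 of 3 groups, the new therapy wins 2. The new therapy wins overall but not every group — no Simpson reversal.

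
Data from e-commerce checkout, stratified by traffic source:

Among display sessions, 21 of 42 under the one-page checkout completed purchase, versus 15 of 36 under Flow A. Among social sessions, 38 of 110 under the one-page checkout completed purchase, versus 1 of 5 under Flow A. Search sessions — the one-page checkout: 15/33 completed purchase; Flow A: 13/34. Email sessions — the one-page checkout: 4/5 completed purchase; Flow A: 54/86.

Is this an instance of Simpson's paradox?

Display: the one-page checkout 21/42 = 50.0%, Flow A 15/36 = 41.7% → the one-page checkout
Social: the one-page checkout 38/110 = 34.5%, Flow A 1/5 = 20.0% → the one-page checkout
Search: the one-page checkout 15/33 = 45.5%, Flow A 13/34 = 38.2% → the one-page checkout
Email: the one-page checkout 4/5 = 80.0%, Flow A 54/86 = 62.8% → the one-page checkout
Overall: the one-page checkout 78/190 = 41.1%, Flow A 83/161 = 51.6% → Flow A
The one-page checkout wins each traffic group but Flow A wins overall — the comparison reverses. The one-page checkout's sessions skew toward social, which has a lower base rate.

Yes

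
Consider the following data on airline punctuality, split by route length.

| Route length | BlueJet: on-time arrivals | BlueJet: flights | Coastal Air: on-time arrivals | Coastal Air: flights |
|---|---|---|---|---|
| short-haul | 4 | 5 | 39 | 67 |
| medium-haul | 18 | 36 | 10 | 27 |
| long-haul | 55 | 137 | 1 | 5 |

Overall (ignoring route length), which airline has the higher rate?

Coastal Air

Short-haul: BlueJet 4/5 = 80.0%, Coastal Air 39/67 = 58.2% → BlueJet
Medium-haul: BlueJet 18/36 = 50.0%, Coastal Air 10/27 = 37.0% → BlueJet
Long-haul: BlueJet 55/137 = 40.1%, Coastal Air 1/5 = 20.0% → BlueJet
Overall: BlueJet 77/178 = 43.3%, Coastal Air 50/99 = 50.5% → Coastal Air
(BlueJet wins every route group but Coastal Air wins overall — BlueJet's flights skew toward the low-rate long-haul group.)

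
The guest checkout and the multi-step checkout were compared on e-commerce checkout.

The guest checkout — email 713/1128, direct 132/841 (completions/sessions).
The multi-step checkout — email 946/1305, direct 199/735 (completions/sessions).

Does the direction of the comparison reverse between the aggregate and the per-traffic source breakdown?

Email: the guest checkout 713/1128 = 63.2%, the multi-step checkout 946/1305 = 72.5% → the multi-step checkout
Direct: the guest checkout 132/841 = 15.7%, the multi-step checkout 199/735 = 27.1% → the multi-step checkout
Overall: the guest checkout 845/1969 = 42.9%, the multi-step checkout 1145/2040 = 56.1% → the multi-step checkout
The multi-step checkout wins overall and in every traffic group — no reversal.

No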